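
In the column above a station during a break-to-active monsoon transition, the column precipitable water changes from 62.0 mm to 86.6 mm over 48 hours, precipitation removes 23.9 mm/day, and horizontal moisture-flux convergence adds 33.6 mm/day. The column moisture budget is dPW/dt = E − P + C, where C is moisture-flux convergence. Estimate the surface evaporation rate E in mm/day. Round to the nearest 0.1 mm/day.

E ≈ 2.6 mm/day

dPW/dt = (86.6 − 62.0) mm / (48/24 day) = +12.300 mm/day.
E = dPW/dt + P − C = (+12.300) + 23.9 − (33.6) = 2.6 mm/day.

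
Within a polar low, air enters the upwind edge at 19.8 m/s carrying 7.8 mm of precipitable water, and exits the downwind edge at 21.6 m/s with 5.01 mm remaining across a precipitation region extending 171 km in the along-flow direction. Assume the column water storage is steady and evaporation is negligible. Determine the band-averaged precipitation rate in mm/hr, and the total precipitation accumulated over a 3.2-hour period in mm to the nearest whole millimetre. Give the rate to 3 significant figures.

Column moisture flux per unit crosswind length is F = V × PW.
Inflow: F_in = 19.8 × 7.8 = 154.44 mm·m/s
Outflow: F_out = 21.6 × 5.01 = 108.216 mm·m/s
Steady-state rate R = (F_in − F_out)/L = (154.44 − 108.216) / 171000 m = 2.703e-04 mm/s.
R = 2.703e-04 × 3600 = 0.973 mm/hr.
Over 3.2 h: total = 0.973 × 3.2 = 3.1136 ≈ 3 mm.

R ≈ 0.973 mm/hr; total ≈ 3 mm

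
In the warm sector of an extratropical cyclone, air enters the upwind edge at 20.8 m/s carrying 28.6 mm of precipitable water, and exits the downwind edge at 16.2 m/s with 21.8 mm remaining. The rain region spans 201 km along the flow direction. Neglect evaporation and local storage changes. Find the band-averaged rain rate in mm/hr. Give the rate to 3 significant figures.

Column moisture flux per unit crosswind length is F = V × PW.
Inflow: F_in = 20.8 × 28.6 = 594.88 mm·m/s
Outflow: F_out = 16.2 × 21.8 = 353.16 mm·m/s
Steady-state rate R = (F_in − F_out)/L = (594.88 − 353.16) / 201000 m = 1.203e-03 mm/s.
R = 1.203e-03 × 3600 = 4.33 mm/hr.

R ≈ 4.33 mm/hr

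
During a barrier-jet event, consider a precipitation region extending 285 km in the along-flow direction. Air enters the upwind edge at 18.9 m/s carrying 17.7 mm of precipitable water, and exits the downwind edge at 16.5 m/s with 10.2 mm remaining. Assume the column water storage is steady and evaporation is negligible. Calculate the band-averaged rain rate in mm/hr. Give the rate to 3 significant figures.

R ≈ 2.10 mm/hr

Column moisture flux per unit crosswind length is F = V × PW.
Inflow: F_in = 18.9 × 17.7 = 334.53 mm·m/s
Outflow: F_out = 16.5 × 10.2 = 168.3 mm·m/s
Steady-state rate R = (F_in − F_out)/L = (334.53 − 168.3) / 285000 m = 5.833e-04 mm/s.
R = 5.833e-04 × 3600 = 2.10 mm/hr.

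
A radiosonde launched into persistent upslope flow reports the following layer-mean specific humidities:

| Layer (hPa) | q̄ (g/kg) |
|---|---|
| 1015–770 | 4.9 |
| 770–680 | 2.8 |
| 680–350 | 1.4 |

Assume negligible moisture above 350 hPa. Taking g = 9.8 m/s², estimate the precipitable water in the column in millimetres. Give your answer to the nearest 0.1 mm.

Precipitable water is the column-integrated vapour mass per unit area: PW = (1/g) Σ q̄ Δp, with q in kg/kg and Δp in Pa (1 kg/m² of water = 1 mm).
Layer 1015–770 hPa: Δp = 245 hPa = 24500 Pa, q̄ = 0.0049 kg/kg → 0.0049 × 24500 / 9.8 = 12.25 mm
Layer 770–680 hPa: Δp = 90 hPa = 9000 Pa, q̄ = 0.0028 kg/kg → 0.0028 × 9000 / 9.8 = 2.57 mm
Layer 680–350 hPa: Δp = 330 hPa = 33000 Pa, q̄ = 0.0014 kg/kg → 0.0014 × 33000 / 9.8 = 4.71 mm
PW = 12.25 + 2.57 + 4.71 = 19.53 ≈ 19.5 mm.

PW ≈ 19.5 mm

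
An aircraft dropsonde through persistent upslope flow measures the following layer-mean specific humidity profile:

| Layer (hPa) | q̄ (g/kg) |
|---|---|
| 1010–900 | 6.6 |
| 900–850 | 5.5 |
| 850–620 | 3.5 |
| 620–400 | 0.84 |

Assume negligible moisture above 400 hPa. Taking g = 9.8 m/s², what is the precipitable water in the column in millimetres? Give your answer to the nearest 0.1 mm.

Precipitable water is the column-integrated vapour mass per unit area: PW = (1/g) Σ q̄ Δp, with q in kg/kg and Δp in Pa (1 kg/m² of water = 1 mm).
Layer 1010–900 hPa: Δp = 110 hPa = 11000 Pa, q̄ = 0.0066 kg/kg → 0.0066 × 11000 / 9.8 = 7.41 mm
Layer 900–850 hPa: Δp = 50 hPa = 5000 Pa, q̄ = 0.0055 kg/kg → 0.0055 × 5000 / 9.8 = 2.81 mm
Layer 850–620 hPa: Δp = 230 hPa = 23000 Pa, q̄ = 0.0035 kg/kg → 0.0035 × 23000 / 9.8 = 8.21 mm
Layer 620–400 hPa: Δp = 220 hPa = 22000 Pa, q̄ = 0.00084 kg/kg → 0.00084 × 22000 / 9.8 = 1.89 mm
PW = 7.41 + 2.81 + 8.21 + 1.89 = 20.32 ≈ 20.3 mm.

PW ≈ 20.3 mm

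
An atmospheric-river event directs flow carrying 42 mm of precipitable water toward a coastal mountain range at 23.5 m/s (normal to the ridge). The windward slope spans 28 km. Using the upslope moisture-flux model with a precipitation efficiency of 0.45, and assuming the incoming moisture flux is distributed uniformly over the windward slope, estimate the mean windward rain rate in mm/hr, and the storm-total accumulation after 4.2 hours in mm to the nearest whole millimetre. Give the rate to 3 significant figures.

R ≈ 57.1 mm/hr; total ≈ 240 mm

Incoming column moisture flux per unit ridge length: F = V × PW = 23.5 × 42 = 987 mm·m/s.
Spread over the 28 km slope with efficiency ε = 0.45: R = ε·F/W = 0.45 × 987 / 28000 m = 1.586e-02 mm/s.
R = 1.586e-02 × 3600 = 57.1 mm/hr.
Over 4.2 h: total = 57.1 × 4.2 = 239.82 ≈ 240 mm.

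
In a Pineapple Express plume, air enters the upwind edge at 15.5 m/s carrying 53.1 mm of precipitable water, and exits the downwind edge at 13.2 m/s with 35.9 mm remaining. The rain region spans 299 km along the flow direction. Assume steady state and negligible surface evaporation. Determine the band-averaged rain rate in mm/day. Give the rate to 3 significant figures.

Column moisture flux per unit crosswind length is F = V × PW.
Inflow: F_in = 15.5 × 53.1 = 823.05 mm·m/s
Outflow: F_out = 13.2 × 35.9 = 473.88 mm·m/s
Steady-state rate R = (F_in − F_out)/L = (823.05 − 473.88) / 299000 m = 1.168e-03 mm/s.
R = 1.168e-03 × 3600 × 24 = 101 mm/day.

R ≈ 101 mm/day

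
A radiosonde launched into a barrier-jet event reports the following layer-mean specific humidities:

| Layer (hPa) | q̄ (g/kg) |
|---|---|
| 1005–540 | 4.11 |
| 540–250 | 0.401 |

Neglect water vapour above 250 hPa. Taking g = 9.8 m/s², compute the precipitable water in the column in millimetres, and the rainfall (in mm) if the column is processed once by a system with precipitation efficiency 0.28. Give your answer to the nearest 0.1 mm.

PW ≈ 20.7 mm; rainfall ≈ 5.8 mm

Precipitable water is the column-integrated vapour mass per unit area: PW = (1/g) Σ q̄ Δp, with q in kg/kg and Δp in Pa (1 kg/m² of water = 1 mm).
Layer 1005–540 hPa: Δp = 465 hPa = 46500 Pa, q̄ = 0.00411 kg/kg → 0.00411 × 46500 / 9.8 = 19.50 mm
Layer 540–250 hPa: Δp = 290 hPa = 29000 Pa, q̄ = 0.000401 kg/kg → 0.000401 × 29000 / 9.8 = 1.19 mm
PW = 19.50 + 1.19 = 20.69 ≈ 20.7 mm.
Rainfall = ε × PW = 0.28 × 20.7 = 5.8 mm.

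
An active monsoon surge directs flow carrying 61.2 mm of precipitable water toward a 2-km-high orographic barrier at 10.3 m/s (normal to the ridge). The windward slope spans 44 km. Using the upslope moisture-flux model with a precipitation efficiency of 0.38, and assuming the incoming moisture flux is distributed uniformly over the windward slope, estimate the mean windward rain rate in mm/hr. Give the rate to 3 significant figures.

R ≈ 19.6 mm/hr

Incoming column moisture flux per unit ridge length: F = V × PW = 10.3 × 61.2 = 630.36 mm·m/s.
Spread over the 44 km slope with efficiency ε = 0.38: R = ε·F/W = 0.38 × 630.36 / 44000 m = 5.444e-03 mm/s.
R = 5.444e-03 × 3600 = 19.6 mm/hr.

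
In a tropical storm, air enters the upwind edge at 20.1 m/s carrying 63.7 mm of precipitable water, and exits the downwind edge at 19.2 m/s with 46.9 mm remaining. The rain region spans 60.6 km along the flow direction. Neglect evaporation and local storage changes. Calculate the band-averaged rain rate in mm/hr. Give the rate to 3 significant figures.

R ≈ 22.6 mm/hr

Column moisture flux per unit crosswind length is F = V × PW.
Inflow: F_in = 20.1 × 63.7 = 1280.37 mm·m/s
Outflow: F_out = 19.2 × 46.9 = 900.48 mm·m/s
Steady-state rate R = (F_in − F_out)/L = (1280.37 − 900.48) / 60600 m = 6.269e-03 mm/s.
R = 6.269e-03 × 3600 = 22.6 mm/hr.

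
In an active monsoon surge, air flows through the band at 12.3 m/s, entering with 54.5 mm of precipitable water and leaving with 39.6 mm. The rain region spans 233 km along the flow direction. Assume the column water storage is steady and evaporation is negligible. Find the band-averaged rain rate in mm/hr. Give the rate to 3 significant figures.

Column moisture flux per unit crosswind length is F = V × PW.
Inflow: F_in = 12.3 × 54.5 = 670.35 mm·m/s
Outflow: F_out = 12.3 × 39.6 = 487.08 mm·m/s
Steady-state rate R = (F_in − F_out)/L = (670.35 − 487.08) / 233000 m = 7.866e-04 mm/s.
R = 7.866e-04 × 3600 = 2.83 mm/hr.

R ≈ 2.83 mm/hr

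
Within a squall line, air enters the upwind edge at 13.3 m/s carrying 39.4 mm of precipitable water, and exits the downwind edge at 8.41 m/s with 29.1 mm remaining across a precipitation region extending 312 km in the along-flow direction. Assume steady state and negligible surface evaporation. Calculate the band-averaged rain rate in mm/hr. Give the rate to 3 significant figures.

R ≈ 3.22 mm/hr

Column moisture flux per unit crosswind length is F = V × PW.
Inflow: F_in = 13.3 × 39.4 = 524.02 mm·m/s
Outflow: F_out = 8.41 × 29.1 = 244.731 mm·m/s
Steady-state rate R = (F_in − F_out)/L = (524.02 − 244.731) / 312000 m = 8.952e-04 mm/s.
R = 8.952e-04 × 3600 = 3.22 mm/hr.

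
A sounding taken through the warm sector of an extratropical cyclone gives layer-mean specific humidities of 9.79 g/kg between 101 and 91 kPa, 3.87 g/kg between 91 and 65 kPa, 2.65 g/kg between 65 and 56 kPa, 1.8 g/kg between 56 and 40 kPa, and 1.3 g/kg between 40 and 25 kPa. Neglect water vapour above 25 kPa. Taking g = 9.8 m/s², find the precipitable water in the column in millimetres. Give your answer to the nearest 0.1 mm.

PW ≈ 27.6 mm

Precipitable water is the column-integrated vapour mass per unit area: PW = (1/g) Σ q̄ Δp, with q in kg/kg and Δp in Pa (1 kg/m² of water = 1 mm).
Layer 101–91 kPa: Δp = 100 hPa = 10000 Pa, q̄ = 0.00979 kg/kg → 0.00979 × 10000 / 9.8 = 9.99 mm
Layer 91–65 kPa: Δp = 260 hPa = 26000 Pa, q̄ = 0.00387 kg/kg → 0.00387 × 26000 / 9.8 = 10.27 mm
Layer 65–56 kPa: Δp = 90 hPa = 9000 Pa, q̄ = 0.00265 kg/kg → 0.00265 × 9000 / 9.8 = 2.43 mm
Layer 56–40 kPa: Δp = 160 hPa = 16000 Pa, q̄ = 0.0018 kg/kg → 0.0018 × 16000 / 9.8 = 2.94 mm
Layer 40–25 kPa: Δp = 150 hPa = 15000 Pa, q̄ = 0.0013 kg/kg → 0.0013 × 15000 / 9.8 = 1.99 mm
PW = 9.99 + 10.27 + 2.43 + 2.94 + 1.99 = 27.62 ≈ 27.6 mm.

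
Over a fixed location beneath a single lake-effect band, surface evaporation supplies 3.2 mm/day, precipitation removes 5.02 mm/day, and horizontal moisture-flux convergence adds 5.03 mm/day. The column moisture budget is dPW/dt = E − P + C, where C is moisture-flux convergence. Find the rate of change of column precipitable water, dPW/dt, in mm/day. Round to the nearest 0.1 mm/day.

dPW/dt = E − P + C = 3.2 − 5.02 + (5.03) = 3.2 mm/day.

dPW/dt ≈ 3.2 mm/day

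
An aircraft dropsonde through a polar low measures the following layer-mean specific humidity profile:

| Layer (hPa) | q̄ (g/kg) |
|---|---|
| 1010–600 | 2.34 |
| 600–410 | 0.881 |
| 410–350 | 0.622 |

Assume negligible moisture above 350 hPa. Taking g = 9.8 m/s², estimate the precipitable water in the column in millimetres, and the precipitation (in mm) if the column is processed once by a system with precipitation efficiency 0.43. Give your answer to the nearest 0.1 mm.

PW ≈ 11.9 mm; precipitation ≈ 5.1 mm

Precipitable water is the column-integrated vapour mass per unit area: PW = (1/g) Σ q̄ Δp, with q in kg/kg and Δp in Pa (1 kg/m² of water = 1 mm).
Layer 1010–600 hPa: Δp = 410 hPa = 41000 Pa, q̄ = 0.00234 kg/kg → 0.00234 × 41000 / 9.8 = 9.79 mm
Layer 600–410 hPa: Δp = 190 hPa = 19000 Pa, q̄ = 0.000881 kg/kg → 0.000881 × 19000 / 9.8 = 1.71 mm
Layer 410–350 hPa: Δp = 60 hPa = 6000 Pa, q̄ = 0.000622 kg/kg → 0.000622 × 6000 / 9.8 = 0.38 mm
PW = 9.79 + 1.71 + 0.38 = 11.88 ≈ 11.9 mm.
Precipitation = ε × PW = 0.43 × 11.9 = 5.1 mm.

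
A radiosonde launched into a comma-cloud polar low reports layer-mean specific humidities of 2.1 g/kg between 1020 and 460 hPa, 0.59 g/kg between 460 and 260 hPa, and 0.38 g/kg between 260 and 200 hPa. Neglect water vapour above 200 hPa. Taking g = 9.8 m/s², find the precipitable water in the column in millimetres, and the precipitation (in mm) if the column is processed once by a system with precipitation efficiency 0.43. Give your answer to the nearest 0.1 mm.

PW ≈ 13.4 mm; precipitation ≈ 5.8 mm

Precipitable water is the column-integrated vapour mass per unit area: PW = (1/g) Σ q̄ Δp, with q in kg/kg and Δp in Pa (1 kg/m² of water = 1 mm).
Layer 1020–460 hPa: Δp = 560 hPa = 56000 Pa, q̄ = 0.0021 kg/kg → 0.0021 × 56000 / 9.8 = 12.00 mm
Layer 460–260 hPa: Δp = 200 hPa = 20000 Pa, q̄ = 0.00059 kg/kg → 0.00059 × 20000 / 9.8 = 1.20 mm
Layer 260–200 hPa: Δp = 60 hPa = 6000 Pa, q̄ = 0.00038 kg/kg → 0.00038 × 6000 / 9.8 = 0.23 mm
PW = 12.00 + 1.20 + 0.23 = 13.43 ≈ 13.4 mm.
Precipitation = ε × PW = 0.43 × 13.4 = 5.8 mm.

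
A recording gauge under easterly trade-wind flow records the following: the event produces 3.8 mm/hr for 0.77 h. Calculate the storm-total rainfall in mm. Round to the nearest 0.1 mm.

Total = Σ Rᵢ Δtᵢ = 3.8 × 0.77
      = 2.926 = 2.9 mm.

total ≈ 2.9 mm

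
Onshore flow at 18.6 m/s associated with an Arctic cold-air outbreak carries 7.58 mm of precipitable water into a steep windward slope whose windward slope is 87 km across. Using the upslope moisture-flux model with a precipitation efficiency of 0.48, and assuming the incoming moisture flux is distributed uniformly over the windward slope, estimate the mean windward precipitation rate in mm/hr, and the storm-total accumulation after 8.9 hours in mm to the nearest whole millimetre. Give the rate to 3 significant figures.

R ≈ 2.80 mm/hr; total ≈ 25 mm

Incoming column moisture flux per unit ridge length: F = V × PW = 18.6 × 7.58 = 140.988 mm·m/s.
Spread over the 87 km slope with efficiency ε = 0.48: R = ε·F/W = 0.48 × 140.988 / 87000 m = 7.779e-04 mm/s.
R = 7.779e-04 × 3600 = 2.80 mm/hr.
Over 8.9 h: total = 2.80 × 8.9 = 24.92 ≈ 25 mm.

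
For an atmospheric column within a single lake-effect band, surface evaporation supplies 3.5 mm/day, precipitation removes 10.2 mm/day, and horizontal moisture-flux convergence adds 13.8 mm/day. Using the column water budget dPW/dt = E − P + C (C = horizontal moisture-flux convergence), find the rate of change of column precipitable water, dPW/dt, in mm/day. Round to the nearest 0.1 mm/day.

dPW/dt = E − P + C = 3.5 − 10.2 + (13.8) = 7.1 mm/day.

dPW/dt ≈ 7.1 mm/day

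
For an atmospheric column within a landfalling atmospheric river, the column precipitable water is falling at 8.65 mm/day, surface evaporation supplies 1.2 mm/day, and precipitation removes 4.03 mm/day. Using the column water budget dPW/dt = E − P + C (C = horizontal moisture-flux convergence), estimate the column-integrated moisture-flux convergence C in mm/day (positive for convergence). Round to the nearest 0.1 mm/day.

C ≈ -5.8 mm/day

dPW/dt = -8.65 mm/day.
C = dPW/dt − E + P = (-8.65) − 1.2 + 4.03 = -5.8 mm/day.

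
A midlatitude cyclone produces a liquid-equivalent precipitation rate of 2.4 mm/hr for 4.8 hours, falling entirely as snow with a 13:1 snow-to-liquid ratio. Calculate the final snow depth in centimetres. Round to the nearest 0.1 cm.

Liquid-equivalent depth = 2.4 × 4.8 = 11.52 mm.
Snow depth = 11.52 mm × 13 = 149.76 mm = 15.0 cm.

snow depth ≈ 15.0 cm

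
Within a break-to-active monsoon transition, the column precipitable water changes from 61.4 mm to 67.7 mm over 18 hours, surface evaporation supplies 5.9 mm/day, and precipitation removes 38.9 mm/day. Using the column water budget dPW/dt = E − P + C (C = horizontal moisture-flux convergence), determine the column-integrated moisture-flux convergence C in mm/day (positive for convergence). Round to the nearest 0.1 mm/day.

dPW/dt = (67.7 − 61.4) mm / (18/24 day) = +8.400 mm/day.
C = dPW/dt − E + P = (+8.400) − 5.9 + 38.9 = 41.4 mm/day.

C ≈ 41.4 mm/day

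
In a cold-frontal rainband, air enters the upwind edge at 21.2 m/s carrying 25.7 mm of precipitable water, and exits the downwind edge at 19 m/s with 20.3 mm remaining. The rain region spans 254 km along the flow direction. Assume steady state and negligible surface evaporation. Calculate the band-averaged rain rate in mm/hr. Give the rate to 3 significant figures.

Column moisture flux per unit crosswind length is F = V × PW.
Inflow: F_in = 21.2 × 25.7 = 544.84 mm·m/s
Outflow: F_out = 19 × 20.3 = 385.7 mm·m/s
Steady-state rate R = (F_in − F_out)/L = (544.84 − 385.7) / 254000 m = 6.265e-04 mm/s.
R = 6.265e-04 × 3600 = 2.26 mm/hr.

R ≈ 2.26 mm/hr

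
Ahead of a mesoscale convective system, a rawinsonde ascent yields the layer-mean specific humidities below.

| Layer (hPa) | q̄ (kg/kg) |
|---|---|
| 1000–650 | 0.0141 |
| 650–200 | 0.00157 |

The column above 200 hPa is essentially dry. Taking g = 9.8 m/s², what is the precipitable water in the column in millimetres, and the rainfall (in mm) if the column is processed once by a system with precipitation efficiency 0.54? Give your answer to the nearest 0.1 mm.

PW ≈ 57.6 mm; rainfall ≈ 31.1 mm

Precipitable water is the column-integrated vapour mass per unit area: PW = (1/g) Σ q̄ Δp, with q in kg/kg and Δp in Pa (1 kg/m² of water = 1 mm).
Layer 1000–650 hPa: Δp = 350 hPa = 35000 Pa, q̄ = 0.0141 kg/kg → 0.0141 × 35000 / 9.8 = 50.36 mm
Layer 650–200 hPa: Δp = 450 hPa = 45000 Pa, q̄ = 0.00157 kg/kg → 0.00157 × 45000 / 9.8 = 7.21 mm
PW = 50.36 + 7.21 = 57.57 ≈ 57.6 mm.
Rainfall = ε × PW = 0.54 × 57.6 = 31.1 mm.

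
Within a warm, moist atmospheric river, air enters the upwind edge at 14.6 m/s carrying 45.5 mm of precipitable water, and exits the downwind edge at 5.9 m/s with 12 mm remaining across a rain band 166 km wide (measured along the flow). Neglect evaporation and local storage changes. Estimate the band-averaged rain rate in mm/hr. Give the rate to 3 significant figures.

R ≈ 12.9 mm/hr

Column moisture flux per unit crosswind length is F = V × PW.
Inflow: F_in = 14.6 × 45.5 = 664.3 mm·m/s
Outflow: F_out = 5.9 × 12 = 70.8 mm·m/s
Steady-state rate R = (F_in − F_out)/L = (664.3 − 70.8) / 166000 m = 3.575e-03 mm/s.
R = 3.575e-03 × 3600 = 12.9 mm/hr.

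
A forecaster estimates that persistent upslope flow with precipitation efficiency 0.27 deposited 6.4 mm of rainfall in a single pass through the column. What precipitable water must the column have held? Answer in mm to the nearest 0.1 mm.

PW ≈ 23.7 mm

PW = rainfall / ε = 6.4 / 0.27 = 23.7 mm.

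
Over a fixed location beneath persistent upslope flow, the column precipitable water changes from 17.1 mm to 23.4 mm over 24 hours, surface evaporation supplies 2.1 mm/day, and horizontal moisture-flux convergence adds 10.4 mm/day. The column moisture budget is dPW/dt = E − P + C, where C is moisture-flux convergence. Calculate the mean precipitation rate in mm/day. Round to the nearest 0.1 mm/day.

P ≈ 6.2 mm/day

dPW/dt = (23.4 − 17.1) mm / (24/24 day) = +6.300 mm/day.
P = E + C − dPW/dt = 2.1 + (10.4) − (+6.300) = 6.2 mm/day.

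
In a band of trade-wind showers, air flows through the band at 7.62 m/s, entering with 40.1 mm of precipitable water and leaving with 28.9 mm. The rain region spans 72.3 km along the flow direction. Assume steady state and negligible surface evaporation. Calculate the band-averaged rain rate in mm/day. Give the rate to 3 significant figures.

R ≈ 102 mm/day

Column moisture flux per unit crosswind length is F = V × PW.
Inflow: F_in = 7.62 × 40.1 = 305.562 mm·m/s
Outflow: F_out = 7.62 × 28.9 = 220.218 mm·m/s
Steady-state rate R = (F_in − F_out)/L = (305.562 − 220.218) / 72300 m = 1.180e-03 mm/s.
R = 1.180e-03 × 3600 × 24 = 102 mm/day.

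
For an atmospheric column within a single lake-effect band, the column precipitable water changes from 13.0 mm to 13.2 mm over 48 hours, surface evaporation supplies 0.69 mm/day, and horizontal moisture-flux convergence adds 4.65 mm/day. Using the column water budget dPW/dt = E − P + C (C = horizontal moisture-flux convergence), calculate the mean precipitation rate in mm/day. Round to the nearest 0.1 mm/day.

P ≈ 5.2 mm/day

dPW/dt = (13.2 − 13.0) mm / (48/24 day) = +0.100 mm/day.
P = E + C − dPW/dt = 0.69 + (4.65) − (+0.100) = 5.2 mm/day.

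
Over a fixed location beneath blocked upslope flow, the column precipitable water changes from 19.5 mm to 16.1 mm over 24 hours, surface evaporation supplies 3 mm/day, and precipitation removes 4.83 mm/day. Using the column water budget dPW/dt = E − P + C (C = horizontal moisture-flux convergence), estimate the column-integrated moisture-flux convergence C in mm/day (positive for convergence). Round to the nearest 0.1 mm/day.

C ≈ -1.6 mm/day

dPW/dt = (16.1 − 19.5) mm / (24/24 day) = -3.400 mm/day.
C = dPW/dt − E + P = (-3.400) − 3 + 4.83 = -1.6 mm/day.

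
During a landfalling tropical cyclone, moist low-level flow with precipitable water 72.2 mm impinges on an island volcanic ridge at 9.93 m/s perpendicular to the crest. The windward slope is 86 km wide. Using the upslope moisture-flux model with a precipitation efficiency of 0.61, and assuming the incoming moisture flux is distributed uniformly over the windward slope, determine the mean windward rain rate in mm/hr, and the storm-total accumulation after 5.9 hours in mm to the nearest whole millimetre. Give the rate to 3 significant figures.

R ≈ 18.3 mm/hr; total ≈ 108 mm

Incoming column moisture flux per unit ridge length: F = V × PW = 9.93 × 72.2 = 716.946 mm·m/s.
Spread over the 86 km slope with efficiency ε = 0.61: R = ε·F/W = 0.61 × 716.946 / 86000 m = 5.085e-03 mm/s.
R = 5.085e-03 × 3600 = 18.3 mm/hr.
Over 5.9 h: total = 18.3 × 5.9 = 107.97 ≈ 108 mm.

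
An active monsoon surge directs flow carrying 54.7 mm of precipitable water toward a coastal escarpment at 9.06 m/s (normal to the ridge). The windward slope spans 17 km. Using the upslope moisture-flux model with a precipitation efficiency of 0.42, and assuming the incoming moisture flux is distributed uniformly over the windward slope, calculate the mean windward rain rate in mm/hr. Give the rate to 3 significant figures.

R ≈ 44.1 mm/hr

Incoming column moisture flux per unit ridge length: F = V × PW = 9.06 × 54.7 = 495.582 mm·m/s.
Spread over the 17 km slope with efficiency ε = 0.42: R = ε·F/W = 0.42 × 495.582 / 17000 m = 1.224e-02 mm/s.
R = 1.224e-02 × 3600 = 44.1 mm/hr.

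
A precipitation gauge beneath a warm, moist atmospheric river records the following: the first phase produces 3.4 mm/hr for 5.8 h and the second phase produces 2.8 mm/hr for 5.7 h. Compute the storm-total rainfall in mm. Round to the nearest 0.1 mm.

Total = Σ Rᵢ Δtᵢ = 3.4 × 5.8 + 2.8 × 5.7
      = 19.72 + 15.96 = 35.7 mm.

total ≈ 35.7 mm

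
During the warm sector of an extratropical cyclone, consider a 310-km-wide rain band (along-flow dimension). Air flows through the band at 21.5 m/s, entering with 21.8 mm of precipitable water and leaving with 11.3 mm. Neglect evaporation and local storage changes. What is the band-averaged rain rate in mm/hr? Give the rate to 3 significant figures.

Column moisture flux per unit crosswind length is F = V × PW.
Inflow: F_in = 21.5 × 21.8 = 468.7 mm·m/s
Outflow: F_out = 21.5 × 11.3 = 242.95 mm·m/s
Steady-state rate R = (F_in − F_out)/L = (468.7 − 242.95) / 310000 m = 7.282e-04 mm/s.
R = 7.282e-04 × 3600 = 2.62 mm/hr.

R ≈ 2.62 mm/hr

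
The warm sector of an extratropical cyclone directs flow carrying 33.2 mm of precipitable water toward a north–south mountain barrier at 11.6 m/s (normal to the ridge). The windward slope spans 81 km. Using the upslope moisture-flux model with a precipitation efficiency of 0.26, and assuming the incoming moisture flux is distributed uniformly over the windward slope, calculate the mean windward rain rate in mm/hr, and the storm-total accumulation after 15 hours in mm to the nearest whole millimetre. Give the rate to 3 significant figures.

Incoming column moisture flux per unit ridge length: F = V × PW = 11.6 × 33.2 = 385.12 mm·m/s.
Spread over the 81 km slope with efficiency ε = 0.26: R = ε·F/W = 0.26 × 385.12 / 81000 m = 1.236e-03 mm/s.
R = 1.236e-03 × 3600 = 4.45 mm/hr.
Over 15 h: total = 4.45 × 15 = 66.75 ≈ 67 mm.

R ≈ 4.45 mm/hr; total ≈ 67 mm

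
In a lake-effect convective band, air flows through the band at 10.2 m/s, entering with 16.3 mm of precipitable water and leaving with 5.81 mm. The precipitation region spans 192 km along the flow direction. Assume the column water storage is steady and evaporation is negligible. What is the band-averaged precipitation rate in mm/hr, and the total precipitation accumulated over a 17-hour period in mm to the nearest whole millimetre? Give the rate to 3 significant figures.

R ≈ 2.01 mm/hr; total ≈ 34 mm

Column moisture flux per unit crosswind length is F = V × PW.
Inflow: F_in = 10.2 × 16.3 = 166.26 mm·m/s
Outflow: F_out = 10.2 × 5.81 = 59.262 mm·m/s
Steady-state rate R = (F_in − F_out)/L = (166.26 − 59.262) / 192000 m = 5.573e-04 mm/s.
R = 5.573e-04 × 3600 = 2.01 mm/hr.
Over 17 h: total = 2.01 × 17 = 34.17 ≈ 34 mm.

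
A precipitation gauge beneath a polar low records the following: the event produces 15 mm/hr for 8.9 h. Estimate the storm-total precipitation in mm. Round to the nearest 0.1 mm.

total ≈ 133.5 mm

Total = Σ Rᵢ Δtᵢ = 15 × 8.9
      = 133.5 = 133.5 mm.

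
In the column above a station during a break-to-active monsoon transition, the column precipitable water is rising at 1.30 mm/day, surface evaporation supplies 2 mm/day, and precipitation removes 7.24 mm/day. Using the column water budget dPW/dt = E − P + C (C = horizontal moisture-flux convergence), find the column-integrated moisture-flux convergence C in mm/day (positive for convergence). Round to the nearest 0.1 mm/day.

dPW/dt = +1.30 mm/day.
C = dPW/dt − E + P = (+1.30) − 2 + 7.24 = 6.5 mm/day.

C ≈ 6.5 mm/day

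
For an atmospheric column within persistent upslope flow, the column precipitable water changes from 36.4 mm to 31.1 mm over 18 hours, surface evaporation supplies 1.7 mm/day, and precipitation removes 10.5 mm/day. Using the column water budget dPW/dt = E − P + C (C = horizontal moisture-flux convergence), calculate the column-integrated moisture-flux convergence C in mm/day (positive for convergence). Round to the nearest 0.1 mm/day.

dPW/dt = (31.1 − 36.4) mm / (18/24 day) = -7.067 mm/day.
C = dPW/dt − E + P = (-7.067) − 1.7 + 10.5 = 1.7 mm/day.

C ≈ 1.7 mm/day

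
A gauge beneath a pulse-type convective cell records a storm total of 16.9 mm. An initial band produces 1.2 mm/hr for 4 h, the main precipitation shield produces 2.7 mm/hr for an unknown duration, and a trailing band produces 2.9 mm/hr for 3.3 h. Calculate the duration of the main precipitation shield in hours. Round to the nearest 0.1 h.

Known phases: 1.2 × 4 + 2.9 × 3.3 = 4.8 + 9.57 = 14.37 mm.
Remaining depth = 16.9 − 14.37 = 2.53 mm.
Duration = 2.53 / 2.7 = 0.9 h.

duration ≈ 0.9 h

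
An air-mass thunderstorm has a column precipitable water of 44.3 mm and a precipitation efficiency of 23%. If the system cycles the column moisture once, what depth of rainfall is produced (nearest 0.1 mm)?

rainfall ≈ 10.2 mm

Rainfall = ε × PW = 0.23 × 44.3 = 10.2 mm.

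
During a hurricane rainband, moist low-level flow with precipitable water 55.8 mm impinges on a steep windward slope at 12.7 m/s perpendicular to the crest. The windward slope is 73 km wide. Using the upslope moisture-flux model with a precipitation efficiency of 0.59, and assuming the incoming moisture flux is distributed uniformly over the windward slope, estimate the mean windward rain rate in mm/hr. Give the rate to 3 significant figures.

Incoming column moisture flux per unit ridge length: F = V × PW = 12.7 × 55.8 = 708.66 mm·m/s.
Spread over the 73 km slope with efficiency ε = 0.59: R = ε·F/W = 0.59 × 708.66 / 73000 m = 5.728e-03 mm/s.
R = 5.728e-03 × 3600 = 20.6 mm/hr.

R ≈ 20.6 mm/hr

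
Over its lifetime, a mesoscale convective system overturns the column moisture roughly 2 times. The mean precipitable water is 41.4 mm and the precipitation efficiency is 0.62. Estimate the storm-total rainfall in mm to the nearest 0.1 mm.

rainfall ≈ 51.3 mm

Each cycle deposits ε × PW = 0.62 × 41.4 = 25.668 mm.
Over 2 cycles: 2 × 25.668 = 51.3 mm.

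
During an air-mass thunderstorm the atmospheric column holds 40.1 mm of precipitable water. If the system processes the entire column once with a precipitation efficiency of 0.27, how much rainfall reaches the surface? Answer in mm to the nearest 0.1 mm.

rainfall ≈ 10.8 mm

Rainfall = ε × PW = 0.27 × 40.1 = 10.8 mm.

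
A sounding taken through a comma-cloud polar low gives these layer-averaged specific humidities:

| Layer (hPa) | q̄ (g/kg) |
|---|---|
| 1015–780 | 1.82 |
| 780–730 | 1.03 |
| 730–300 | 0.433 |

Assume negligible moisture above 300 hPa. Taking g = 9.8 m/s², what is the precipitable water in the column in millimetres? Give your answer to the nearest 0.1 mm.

PW ≈ 6.8 mm

Precipitable water is the column-integrated vapour mass per unit area: PW = (1/g) Σ q̄ Δp, with q in kg/kg and Δp in Pa (1 kg/m² of water = 1 mm).
Layer 1015–780 hPa: Δp = 235 hPa = 23500 Pa, q̄ = 0.00182 kg/kg → 0.00182 × 23500 / 9.8 = 4.36 mm
Layer 780–730 hPa: Δp = 50 hPa = 5000 Pa, q̄ = 0.00103 kg/kg → 0.00103 × 5000 / 9.8 = 0.53 mm
Layer 730–300 hPa: Δp = 430 hPa = 43000 Pa, q̄ = 0.000433 kg/kg → 0.000433 × 43000 / 9.8 = 1.90 mm
PW = 4.36 + 0.53 + 1.90 = 6.79 ≈ 6.8 mm.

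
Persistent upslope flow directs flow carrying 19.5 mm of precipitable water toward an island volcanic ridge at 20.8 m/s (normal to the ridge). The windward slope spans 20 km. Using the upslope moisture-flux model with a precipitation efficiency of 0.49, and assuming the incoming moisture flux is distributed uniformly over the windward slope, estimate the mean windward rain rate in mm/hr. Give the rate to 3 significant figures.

R ≈ 35.8 mm/hr

Incoming column moisture flux per unit ridge length: F = V × PW = 20.8 × 19.5 = 405.6 mm·m/s.
Spread over the 20 km slope with efficiency ε = 0.49: R = ε·F/W = 0.49 × 405.6 / 20000 m = 9.937e-03 mm/s.
R = 9.937e-03 × 3600 = 35.8 mm/hr.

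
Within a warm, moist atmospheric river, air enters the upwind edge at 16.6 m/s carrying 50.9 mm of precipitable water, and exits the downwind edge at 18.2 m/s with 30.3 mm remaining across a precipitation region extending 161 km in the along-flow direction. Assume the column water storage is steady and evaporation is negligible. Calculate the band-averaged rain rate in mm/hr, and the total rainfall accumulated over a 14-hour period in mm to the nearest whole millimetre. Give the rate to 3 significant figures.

R ≈ 6.56 mm/hr; total ≈ 92 mm

Column moisture flux per unit crosswind length is F = V × PW.
Inflow: F_in = 16.6 × 50.9 = 844.94 mm·m/s
Outflow: F_out = 18.2 × 30.3 = 551.46 mm·m/s
Steady-state rate R = (F_in − F_out)/L = (844.94 − 551.46) / 161000 m = 1.823e-03 mm/s.
R = 1.823e-03 × 3600 = 6.56 mm/hr.
Over 14 h: total = 6.56 × 14 = 91.84 ≈ 92 mm.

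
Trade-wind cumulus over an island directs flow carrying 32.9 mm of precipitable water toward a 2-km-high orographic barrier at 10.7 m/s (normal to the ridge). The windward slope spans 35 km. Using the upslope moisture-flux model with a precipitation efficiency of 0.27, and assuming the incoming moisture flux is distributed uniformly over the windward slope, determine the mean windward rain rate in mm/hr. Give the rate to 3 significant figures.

Incoming column moisture flux per unit ridge length: F = V × PW = 10.7 × 32.9 = 352.03 mm·m/s.
Spread over the 35 km slope with efficiency ε = 0.27: R = ε·F/W = 0.27 × 352.03 / 35000 m = 2.716e-03 mm/s.
R = 2.716e-03 × 3600 = 9.78 mm/hr.

R ≈ 9.78 mm/hr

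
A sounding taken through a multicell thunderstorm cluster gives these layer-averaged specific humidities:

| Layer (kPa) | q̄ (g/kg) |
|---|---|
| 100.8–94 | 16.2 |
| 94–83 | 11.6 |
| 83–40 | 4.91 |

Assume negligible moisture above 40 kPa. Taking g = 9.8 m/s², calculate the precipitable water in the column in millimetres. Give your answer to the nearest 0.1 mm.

Precipitable water is the column-integrated vapour mass per unit area: PW = (1/g) Σ q̄ Δp, with q in kg/kg and Δp in Pa (1 kg/m² of water = 1 mm).
Layer 100.8–94 kPa: Δp = 68 hPa = 6800 Pa, q̄ = 0.0162 kg/kg → 0.0162 × 6800 / 9.8 = 11.24 mm
Layer 94–83 kPa: Δp = 110 hPa = 11000 Pa, q̄ = 0.0116 kg/kg → 0.0116 × 11000 / 9.8 = 13.02 mm
Layer 83–40 kPa: Δp = 430 hPa = 43000 Pa, q̄ = 0.00491 kg/kg → 0.00491 × 43000 / 9.8 = 21.54 mm
PW = 11.24 + 13.02 + 21.54 = 45.80 ≈ 45.8 mm.

PW ≈ 45.8 mm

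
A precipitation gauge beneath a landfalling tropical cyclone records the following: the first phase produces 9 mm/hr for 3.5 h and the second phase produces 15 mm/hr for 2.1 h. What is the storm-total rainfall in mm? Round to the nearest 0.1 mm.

total ≈ 63.0 mm

Total = Σ Rᵢ Δtᵢ = 9 × 3.5 + 15 × 2.1
      = 31.5 + 31.5 = 63.0 mm.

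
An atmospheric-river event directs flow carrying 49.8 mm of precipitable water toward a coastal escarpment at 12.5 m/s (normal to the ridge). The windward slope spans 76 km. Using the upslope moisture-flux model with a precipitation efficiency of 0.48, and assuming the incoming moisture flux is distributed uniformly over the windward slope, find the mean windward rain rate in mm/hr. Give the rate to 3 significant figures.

Incoming column moisture flux per unit ridge length: F = V × PW = 12.5 × 49.8 = 622.5 mm·m/s.
Spread over the 76 km slope with efficiency ε = 0.48: R = ε·F/W = 0.48 × 622.5 / 76000 m = 3.932e-03 mm/s.
R = 3.932e-03 × 3600 = 14.2 mm/hr.

R ≈ 14.2 mm/hr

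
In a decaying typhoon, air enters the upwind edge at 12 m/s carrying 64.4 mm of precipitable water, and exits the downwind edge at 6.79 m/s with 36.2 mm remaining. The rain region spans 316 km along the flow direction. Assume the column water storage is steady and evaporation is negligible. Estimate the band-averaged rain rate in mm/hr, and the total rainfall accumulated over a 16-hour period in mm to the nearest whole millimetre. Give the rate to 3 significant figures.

R ≈ 6.00 mm/hr; total ≈ 96 mm

Column moisture flux per unit crosswind length is F = V × PW.
Inflow: F_in = 12 × 64.4 = 772.8 mm·m/s
Outflow: F_out = 6.79 × 36.2 = 245.798 mm·m/s
Steady-state rate R = (F_in − F_out)/L = (772.8 − 245.798) / 316000 m = 1.668e-03 mm/s.
R = 1.668e-03 × 3600 = 6.00 mm/hr.
Over 16 h: total = 6.00 × 16 = 96 mm.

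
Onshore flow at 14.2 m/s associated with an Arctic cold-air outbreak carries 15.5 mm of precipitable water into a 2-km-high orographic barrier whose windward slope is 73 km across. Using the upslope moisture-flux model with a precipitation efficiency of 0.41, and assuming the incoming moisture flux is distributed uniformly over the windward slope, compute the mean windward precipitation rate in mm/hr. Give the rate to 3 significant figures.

R ≈ 4.45 mm/hr

Incoming column moisture flux per unit ridge length: F = V × PW = 14.2 × 15.5 = 220.1 mm·m/s.
Spread over the 73 km slope with efficiency ε = 0.41: R = ε·F/W = 0.41 × 220.1 / 73000 m = 1.236e-03 mm/s.
R = 1.236e-03 × 3600 = 4.45 mm/hr.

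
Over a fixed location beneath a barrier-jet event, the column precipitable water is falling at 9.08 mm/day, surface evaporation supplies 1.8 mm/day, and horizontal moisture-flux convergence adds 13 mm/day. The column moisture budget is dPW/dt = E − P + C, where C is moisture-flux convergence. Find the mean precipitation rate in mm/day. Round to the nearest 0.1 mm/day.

P ≈ 23.9 mm/day

dPW/dt = -9.08 mm/day.
P = E + C − dPW/dt = 1.8 + (13) − (-9.08) = 23.9 mm/day.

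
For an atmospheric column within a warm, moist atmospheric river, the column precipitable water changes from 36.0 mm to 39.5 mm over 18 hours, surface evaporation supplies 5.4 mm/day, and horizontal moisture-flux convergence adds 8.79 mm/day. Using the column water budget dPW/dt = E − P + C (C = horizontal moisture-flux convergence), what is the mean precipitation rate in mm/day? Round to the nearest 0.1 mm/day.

dPW/dt = (39.5 − 36.0) mm / (18/24 day) = +4.667 mm/day.
P = E + C − dPW/dt = 5.4 + (8.79) − (+4.667) = 9.5 mm/day.

P ≈ 9.5 mm/day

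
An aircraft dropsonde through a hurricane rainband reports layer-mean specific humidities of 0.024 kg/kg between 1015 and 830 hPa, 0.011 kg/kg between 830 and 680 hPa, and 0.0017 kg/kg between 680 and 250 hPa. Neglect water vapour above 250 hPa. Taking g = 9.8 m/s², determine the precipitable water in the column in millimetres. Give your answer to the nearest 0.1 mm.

Precipitable water is the column-integrated vapour mass per unit area: PW = (1/g) Σ q̄ Δp, with q in kg/kg and Δp in Pa (1 kg/m² of water = 1 mm).
Layer 1015–830 hPa: Δp = 185 hPa = 18500 Pa, q̄ = 0.024 kg/kg → 0.024 × 18500 / 9.8 = 45.31 mm
Layer 830–680 hPa: Δp = 150 hPa = 15000 Pa, q̄ = 0.011 kg/kg → 0.011 × 15000 / 9.8 = 16.84 mm
Layer 680–250 hPa: Δp = 430 hPa = 43000 Pa, q̄ = 0.0017 kg/kg → 0.0017 × 43000 / 9.8 = 7.46 mm
PW = 45.31 + 16.84 + 7.46 = 69.61 ≈ 69.6 mm.

PW ≈ 69.6 mm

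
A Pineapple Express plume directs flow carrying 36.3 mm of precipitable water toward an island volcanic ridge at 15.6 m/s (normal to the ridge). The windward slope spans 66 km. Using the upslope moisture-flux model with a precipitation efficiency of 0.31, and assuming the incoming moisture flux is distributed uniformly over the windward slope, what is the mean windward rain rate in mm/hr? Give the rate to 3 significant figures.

R ≈ 9.58 mm/hr

Incoming column moisture flux per unit ridge length: F = V × PW = 15.6 × 36.3 = 566.28 mm·m/s.
Spread over the 66 km slope with efficiency ε = 0.31: R = ε·F/W = 0.31 × 566.28 / 66000 m = 2.660e-03 mm/s.
R = 2.660e-03 × 3600 = 9.58 mm/hr.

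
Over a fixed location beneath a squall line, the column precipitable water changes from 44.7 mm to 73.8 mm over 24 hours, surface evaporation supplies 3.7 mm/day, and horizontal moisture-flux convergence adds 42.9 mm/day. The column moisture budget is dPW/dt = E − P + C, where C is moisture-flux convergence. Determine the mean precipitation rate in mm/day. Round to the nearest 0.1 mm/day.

dPW/dt = (73.8 − 44.7) mm / (24/24 day) = +29.100 mm/day.
P = E + C − dPW/dt = 3.7 + (42.9) − (+29.100) = 17.5 mm/day.

P ≈ 17.5 mm/day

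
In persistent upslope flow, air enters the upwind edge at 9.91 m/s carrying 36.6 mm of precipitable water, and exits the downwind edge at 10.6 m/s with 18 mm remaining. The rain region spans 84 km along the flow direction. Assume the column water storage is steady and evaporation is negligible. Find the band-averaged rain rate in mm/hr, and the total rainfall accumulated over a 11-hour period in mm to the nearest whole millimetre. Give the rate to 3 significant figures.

Column moisture flux per unit crosswind length is F = V × PW.
Inflow: F_in = 9.91 × 36.6 = 362.706 mm·m/s
Outflow: F_out = 10.6 × 18 = 190.8 mm·m/s
Steady-state rate R = (F_in − F_out)/L = (362.706 − 190.8) / 84000 m = 2.047e-03 mm/s.
R = 2.047e-03 × 3600 = 7.37 mm/hr.
Over 11 h: total = 7.37 × 11 = 81.07 ≈ 81 mm.

R ≈ 7.37 mm/hr; total ≈ 81 mm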